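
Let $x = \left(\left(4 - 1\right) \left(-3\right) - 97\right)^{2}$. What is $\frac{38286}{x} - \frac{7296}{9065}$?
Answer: $\frac{132542367}{50927170} \approx 2.6026$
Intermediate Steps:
$x = 11236$ ($x = \left(3 \left(-3\right) - 97\right)^{2} = \left(-9 - 97\right)^{2} = \left(-106\right)^{2} = 11236$)
$\frac{38286}{x} - \frac{7296}{9065} = \frac{38286}{11236} - \frac{7296}{9065} = 38286 \cdot \frac{1}{11236} - \frac{7296}{9065} = \frac{19143}{5618} - \frac{7296}{9065} = \frac{132542367}{50927170}$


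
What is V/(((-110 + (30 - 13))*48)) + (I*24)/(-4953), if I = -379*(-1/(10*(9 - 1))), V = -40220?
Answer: 82792543/9212580 ≈ 8.9869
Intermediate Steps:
I = 379/80 (I = -379/((-10*8)) = -379/(-80) = -379*(-1/80) = 379/80 ≈ 4.7375)
V/(((-110 + (30 - 13))*48)) + (I*24)/(-4953) = -40220*1/(48*(-110 + (30 - 13))) + ((379/80)*24)/(-4953) = -40220*1/(48*(-110 + 17)) + (1137/10)*(-1/4953) = -40220/((-93*48)) - 379/16510 = -40220/(-4464) - 379/16510 = -40220*(-1/4464) - 379/16510 = 10055/1116 - 379/16510 = 82792543/9212580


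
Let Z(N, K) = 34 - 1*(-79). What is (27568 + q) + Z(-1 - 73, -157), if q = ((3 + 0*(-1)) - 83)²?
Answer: 34081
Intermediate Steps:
q = 6400 (q = ((3 + 0) - 83)² = (3 - 83)² = (-80)² = 6400)
Z(N, K) = 113 (Z(N, K) = 34 + 79 = 113)
(27568 + q) + Z(-1 - 73, -157) = (27568 + 6400) + 113 = 33968 + 113 = 34081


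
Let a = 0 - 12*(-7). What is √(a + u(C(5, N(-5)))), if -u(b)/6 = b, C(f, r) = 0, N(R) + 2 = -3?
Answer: 2*√21 ≈ 9.1651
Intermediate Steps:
N(R) = -5 (N(R) = -2 - 3 = -5)
a = 84 (a = 0 + 84 = 84)
u(b) = -6*b
√(a + u(C(5, N(-5)))) = √(84 - 6*0) = √(84 + 0) = √84 = 2*√21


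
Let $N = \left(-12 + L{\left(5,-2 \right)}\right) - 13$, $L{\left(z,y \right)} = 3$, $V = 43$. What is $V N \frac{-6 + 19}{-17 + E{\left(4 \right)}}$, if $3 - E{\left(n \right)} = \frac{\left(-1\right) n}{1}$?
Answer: $\frac{6149}{5} \approx 1229.8$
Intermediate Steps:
$E{\left(n \right)} = 3 + n$ ($E{\left(n \right)} = 3 - \frac{\left(-1\right) n}{1} = 3 - - n 1 = 3 - - n = 3 + n$)
$N = -22$ ($N = \left(-12 + 3\right) - 13 = -9 - 13 = -22$)
$V N \frac{-6 + 19}{-17 + E{\left(4 \right)}} = 43 \left(-22\right) \frac{-6 + 19}{-17 + \left(3 + 4\right)} = - 946 \frac{13}{-17 + 7} = - 946 \frac{13}{-10} = - 946 \cdot 13 \left(- \frac{1}{10}\right) = \left(-946\right) \left(- \frac{13}{10}\right) = \frac{6149}{5}$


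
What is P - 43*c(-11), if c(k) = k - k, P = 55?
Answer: 55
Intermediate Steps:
c(k) = 0
P - 43*c(-11) = 55 - 43*0 = 55 + 0 = 55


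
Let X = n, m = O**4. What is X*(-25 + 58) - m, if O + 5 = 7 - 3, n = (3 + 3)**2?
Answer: 1187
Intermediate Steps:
n = 36 (n = 6**2 = 36)
O = -1 (O = -5 + (7 - 3) = -5 + 4 = -1)
m = 1 (m = (-1)**4 = 1)
X = 36
X*(-25 + 58) - m = 36*(-25 + 58) - 1*1 = 36*33 - 1 = 1188 - 1 = 1187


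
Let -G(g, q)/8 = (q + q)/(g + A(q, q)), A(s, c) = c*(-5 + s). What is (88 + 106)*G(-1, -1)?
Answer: 3104/5 ≈ 620.80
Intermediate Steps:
G(g, q) = -16*q/(g + q*(-5 + q)) (G(g, q) = -8*(q + q)/(g + q*(-5 + q)) = -8*2*q/(g + q*(-5 + q)) = -16*q/(g + q*(-5 + q)))
(88 + 106)*G(-1, -1) = (88 + 106)*(-16*(-1)/(-1 - (-5 - 1))) = 194*(-16*(-1)/(-1 - 1*(-6))) = 194*(-16*(-1)/(-1 + 6)) = 194*(-16*(-1)/5) = 194*(-16*(-1)*1/5) = 194*(16/5) = 3104/5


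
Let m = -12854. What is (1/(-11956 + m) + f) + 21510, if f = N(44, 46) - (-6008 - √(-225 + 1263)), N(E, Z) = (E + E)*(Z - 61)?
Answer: 649972379/24810 + √1038 ≈ 26230.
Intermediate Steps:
N(E, Z) = 2*E*(-61 + Z) (N(E, Z) = (2*E)*(-61 + Z) = 2*E*(-61 + Z))
f = 4688 + √1038 (f = 2*44*(-61 + 46) - (-6008 - √(-225 + 1263)) = 2*44*(-15) - (-6008 - √1038) = -1320 + (6008 + √1038) = 4688 + √1038 ≈ 4720.2)
(1/(-11956 + m) + f) + 21510 = (1/(-11956 - 12854) + (4688 + √1038)) + 21510 = (1/(-24810) + (4688 + √1038)) + 21510 = (-1/24810 + (4688 + √1038)) + 21510 = (116309279/24810 + √1038) + 21510 = 649972379/24810 + √1038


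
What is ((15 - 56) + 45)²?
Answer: 16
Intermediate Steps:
((15 - 56) + 45)² = (-41 + 45)² = 4² = 16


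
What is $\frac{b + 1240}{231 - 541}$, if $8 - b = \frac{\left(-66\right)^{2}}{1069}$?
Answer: $- \frac{664878}{165695} \approx -4.0127$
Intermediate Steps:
$b = \frac{4196}{1069}$ ($b = 8 - \frac{\left(-66\right)^{2}}{1069} = 8 - 4356 \cdot \frac{1}{1069} = 8 - \frac{4356}{1069} = \frac{4196}{1069} \approx 3.9252$)
$\frac{b + 1240}{231 - 541} = \frac{\frac{4196}{1069} + 1240}{231 - 541} = \frac{1329756}{1069 \left(-310\right)} = \frac{1329756}{1069} \left(- \frac{1}{310}\right) = - \frac{664878}{165695}$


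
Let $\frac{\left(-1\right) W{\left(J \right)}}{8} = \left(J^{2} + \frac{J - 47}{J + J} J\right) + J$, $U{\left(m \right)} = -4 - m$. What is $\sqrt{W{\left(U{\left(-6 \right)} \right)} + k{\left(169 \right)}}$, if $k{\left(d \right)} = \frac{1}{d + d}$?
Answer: $\frac{\sqrt{89234}}{26} \approx 11.489$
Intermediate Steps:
$k{\left(d \right)} = \frac{1}{2 d}$
$W{\left(J \right)} = 188 - 12 J - 8 J^{2}$ ($W{\left(J \right)} = - 8 \left(\left(J^{2} + \frac{J - 47}{J + J} J\right) + J\right) = - 8 \left(\left(J^{2} + \frac{-47 + J}{2 J} J\right) + J\right) = - 8 \left(\left(J^{2} + \left(- \frac{47}{2} + \frac{J}{2}\right)\right) + J\right) = - 8 \left(\left(- \frac{47}{2} + J^{2} + \frac{J}{2}\right) + J\right) = - 8 \left(- \frac{47}{2} + J^{2} + \frac{3 J}{2}\right) = 188 - 12 J - 8 J^{2}$)
$\sqrt{W{\left(U{\left(-6 \right)} \right)} + k{\left(169 \right)}} = \sqrt{\left(188 - 12 \left(-4 - -6\right) - 8 \left(-4 - -6\right)^{2}\right) + \frac{1}{2 \cdot 169}} = \sqrt{\left(188 - 12 \left(-4 + 6\right) - 8 \left(-4 + 6\right)^{2}\right) + \frac{1}{2} \cdot \frac{1}{169}} = \sqrt{\left(188 - 24 - 8 \cdot 2^{2}\right) + \frac{1}{338}} = \sqrt{\left(188 - 24 - 32\right) + \frac{1}{338}} = \sqrt{132 + \frac{1}{338}} = \sqrt{\frac{44617}{338}} = \frac{\sqrt{89234}}{26}$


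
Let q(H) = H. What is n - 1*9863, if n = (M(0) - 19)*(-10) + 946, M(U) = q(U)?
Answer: -8727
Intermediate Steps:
M(U) = U
n = 1136 (n = (0 - 19)*(-10) + 946 = -19*(-10) + 946 = 190 + 946 = 1136)
n - 1*9863 = 1136 - 1*9863 = 1136 - 9863 = -8727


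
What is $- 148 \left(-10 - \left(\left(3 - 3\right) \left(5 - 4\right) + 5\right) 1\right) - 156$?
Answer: $2064$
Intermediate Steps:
$- 148 \left(-10 - \left(\left(3 - 3\right) \left(5 - 4\right) + 5\right) 1\right) - 156 = - 148 \left(-10 - \left(0 \cdot 1 + 5\right) 1\right) - 156 = - 148 \left(-10 - \left(0 + 5\right) 1\right) - 156 = - 148 \left(-10 - 5 \cdot 1\right) - 156 = - 148 \left(-10 - 5\right) - 156 = \left(-148\right) \left(-15\right) - 156 = 2220 - 156 = 2064$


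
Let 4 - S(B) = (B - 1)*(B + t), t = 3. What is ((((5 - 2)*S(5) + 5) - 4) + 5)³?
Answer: -474552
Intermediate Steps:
S(B) = 4 - (-1 + B)*(3 + B) (S(B) = 4 - (B - 1)*(B + 3) = 4 - (-1 + B)*(3 + B))
((((5 - 2)*S(5) + 5) - 4) + 5)³ = ((((5 - 2)*(7 - 1*5² - 2*5) + 5) - 4) + 5)³ = (((3*(7 - 1*25 - 10) + 5) - 4) + 5)³ = (((3*(7 - 25 - 10) + 5) - 4) + 5)³ = (((3*(-28) + 5) - 4) + 5)³ = (((-84 + 5) - 4) + 5)³ = ((-79 - 4) + 5)³ = (-83 + 5)³ = (-78)³ = -474552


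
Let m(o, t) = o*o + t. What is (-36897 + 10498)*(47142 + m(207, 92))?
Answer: -2378101117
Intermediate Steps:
m(o, t) = t + o² (m(o, t) = o² + t = t + o²)
(-36897 + 10498)*(47142 + m(207, 92)) = (-36897 + 10498)*(47142 + (92 + 207²)) = -26399*(47142 + (92 + 42849)) = -26399*(47142 + 42941) = -26399*90083 = -2378101117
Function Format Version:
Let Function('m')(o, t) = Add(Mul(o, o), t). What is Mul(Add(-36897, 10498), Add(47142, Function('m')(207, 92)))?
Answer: -2378101117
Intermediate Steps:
Function('m')(o, t) = Add(t, Pow(o, 2)) (Function('m')(o, t) = Add(Pow(o, 2), t) = Add(t, Pow(o, 2)))
Mul(Add(-36897, 10498), Add(47142, Function('m')(207, 92))) = Mul(Add(-36897, 10498), Add(47142, Add(92, Pow(207, 2)))) = Mul(-26399, Add(47142, Add(92, 42849))) = Mul(-26399, Add(47142, 42941)) = Mul(-26399, 90083) = -2378101117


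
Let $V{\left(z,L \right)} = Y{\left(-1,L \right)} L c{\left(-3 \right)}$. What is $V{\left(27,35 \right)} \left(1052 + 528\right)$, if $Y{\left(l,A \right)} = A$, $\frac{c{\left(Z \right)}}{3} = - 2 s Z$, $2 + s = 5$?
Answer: $104517000$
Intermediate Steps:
$s = 3$ ($s = -2 + 5 = 3$)
$c{\left(Z \right)} = - 18 Z$ ($c{\left(Z \right)} = 3 \left(-2\right) 3 Z = 3 \left(- 6 Z\right) = - 18 Z$)
$V{\left(z,L \right)} = 54 L^{2}$ ($V{\left(z,L \right)} = L L \left(\left(-18\right) \left(-3\right)\right) = L^{2} \cdot 54 = 54 L^{2}$)
$V{\left(27,35 \right)} \left(1052 + 528\right) = 54 \cdot 35^{2} \left(1052 + 528\right) = 54 \cdot 1225 \cdot 1580 = 66150 \cdot 1580 = 104517000$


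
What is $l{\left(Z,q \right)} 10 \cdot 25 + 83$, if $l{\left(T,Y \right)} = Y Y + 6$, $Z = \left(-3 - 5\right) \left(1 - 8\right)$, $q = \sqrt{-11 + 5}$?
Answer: $83$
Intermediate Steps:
$q = i \sqrt{6}$ ($q = \sqrt{-6} = i \sqrt{6} \approx 2.4495 i$)
$Z = 56$ ($Z = \left(-8\right) \left(-7\right) = 56$)
$l{\left(T,Y \right)} = 6 + Y^{2}$ ($l{\left(T,Y \right)} = Y^{2} + 6 = 6 + Y^{2}$)
$l{\left(Z,q \right)} 10 \cdot 25 + 83 = \left(6 + \left(i \sqrt{6}\right)^{2}\right) 10 \cdot 25 + 83 = \left(6 - 6\right) 250 + 83 = 0 \cdot 250 + 83 = 0 + 83 = 83$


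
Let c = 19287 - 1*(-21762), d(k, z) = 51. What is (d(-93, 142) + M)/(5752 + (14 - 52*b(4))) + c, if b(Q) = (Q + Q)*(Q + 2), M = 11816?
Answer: 134242097/3270 ≈ 41053.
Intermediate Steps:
b(Q) = 2*Q*(2 + Q) (b(Q) = (2*Q)*(2 + Q) = 2*Q*(2 + Q))
c = 41049 (c = 19287 + 21762 = 41049)
(d(-93, 142) + M)/(5752 + (14 - 52*b(4))) + c = (51 + 11816)/(5752 + (14 - 104*4*(2 + 4))) + 41049 = 11867/(5752 + (14 - 104*4*6)) + 41049 = 11867/(5752 + (14 - 52*48)) + 41049 = 11867/(5752 + (14 - 2496)) + 41049 = 11867/(5752 - 2482) + 41049 = 11867/3270 + 41049 = 134242097/3270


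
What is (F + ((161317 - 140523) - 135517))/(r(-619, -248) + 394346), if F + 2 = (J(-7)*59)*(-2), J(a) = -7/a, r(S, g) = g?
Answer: -38281/131366 ≈ -0.29141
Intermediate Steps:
F = -120 (F = -2 + (-7/(-7)*59)*(-2) = -2 + (-7*(-⅐)*59)*(-2) = -2 + (1*59)*(-2) = -2 + 59*(-2) = -2 - 118 = -120)
(F + ((161317 - 140523) - 135517))/(r(-619, -248) + 394346) = (-120 + ((161317 - 140523) - 135517))/(-248 + 394346) = (-120 + (20794 - 135517))/394098 = (-120 - 114723)*(1/394098) = -114843*1/394098 = -38281/131366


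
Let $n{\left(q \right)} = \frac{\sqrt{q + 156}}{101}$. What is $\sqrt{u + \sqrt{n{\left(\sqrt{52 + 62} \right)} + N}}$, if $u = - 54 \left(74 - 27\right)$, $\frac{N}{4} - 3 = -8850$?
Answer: $\frac{\sqrt{-25890138 + 101 \sqrt{101} \sqrt{-3574188 + \sqrt{156 + \sqrt{114}}}}}{101} \approx 1.8658 + 50.413 i$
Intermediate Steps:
$N = -35388$ ($N = 12 + 4 \left(-8850\right) = 12 - 35400 = -35388$)
$n{\left(q \right)} = \frac{\sqrt{156 + q}}{101}$ ($n{\left(q \right)} = \sqrt{156 + q} \frac{1}{101} = \frac{\sqrt{156 + q}}{101}$)
$u = -2538$ ($u = \left(-54\right) 47 = -2538$)
$\sqrt{u + \sqrt{n{\left(\sqrt{52 + 62} \right)} + N}} = \sqrt{-2538 + \sqrt{\frac{\sqrt{156 + \sqrt{52 + 62}}}{101} - 35388}} = \sqrt{-2538 + \sqrt{\frac{\sqrt{156 + \sqrt{114}}}{101} - 35388}} = \sqrt{-2538 + \sqrt{-35388 + \frac{\sqrt{156 + \sqrt{114}}}{101}}}$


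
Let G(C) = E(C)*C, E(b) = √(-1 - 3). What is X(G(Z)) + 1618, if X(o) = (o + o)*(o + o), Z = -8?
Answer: 594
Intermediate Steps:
E(b) = 2*I (E(b) = √(-4) = 2*I)
G(C) = 2*I*C (G(C) = (2*I)*C = 2*I*C)
X(o) = 4*o² (X(o) = (2*o)*(2*o) = 4*o²)
X(G(Z)) + 1618 = 4*(2*I*(-8))² + 1618 = 4*(-16*I)² + 1618 = 4*(-256) + 1618 = -1024 + 1618 = 594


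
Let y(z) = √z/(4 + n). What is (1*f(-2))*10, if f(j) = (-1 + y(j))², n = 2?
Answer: 85/9 - 10*I*√2/3 ≈ 9.4444 - 4.714*I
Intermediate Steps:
y(z) = √z/6 (y(z) = √z/(4 + 2) = √z/6)
f(j) = (-1 + √j/6)²
(1*f(-2))*10 = (1*((-6 + √(-2))²/36))*10 = (1*((-6 + I*√2)²/36))*10 = ((-6 + I*√2)²/36)*10 = 5*(-6 + I*√2)²/18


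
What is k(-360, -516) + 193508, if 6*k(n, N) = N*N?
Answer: 237884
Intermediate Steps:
k(n, N) = N²/6 (k(n, N) = (N*N)/6 = N²/6)
k(-360, -516) + 193508 = (⅙)*(-516)² + 193508 = (⅙)*266256 + 193508 = 44376 + 193508 = 237884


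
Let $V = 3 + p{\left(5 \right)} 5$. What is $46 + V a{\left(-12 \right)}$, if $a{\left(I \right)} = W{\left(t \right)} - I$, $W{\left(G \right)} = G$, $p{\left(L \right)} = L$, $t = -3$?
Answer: $298$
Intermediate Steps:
$a{\left(I \right)} = -3 - I$
$V = 28$ ($V = 3 + 5 \cdot 5 = 3 + 25 = 28$)
$46 + V a{\left(-12 \right)} = 46 + 28 \left(-3 - -12\right) = 46 + 28 \left(-3 + 12\right) = 46 + 28 \cdot 9 = 46 + 252 = 298$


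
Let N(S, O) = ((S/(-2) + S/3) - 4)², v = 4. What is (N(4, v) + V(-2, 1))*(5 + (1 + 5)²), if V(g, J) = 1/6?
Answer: 16195/18 ≈ 899.72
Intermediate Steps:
V(g, J) = ⅙
N(S, O) = (-4 - S/6)² (N(S, O) = ((S*(-½) + S*(⅓)) - 4)² = ((-S/2 + S/3) - 4)² = (-S/6 - 4)² = (-4 - S/6)²)
(N(4, v) + V(-2, 1))*(5 + (1 + 5)²) = ((24 + 4)²/36 + ⅙)*(5 + (1 + 5)²) = ((1/36)*28² + ⅙)*(5 + 6²) = ((1/36)*784 + ⅙)*(5 + 36) = (196/9 + ⅙)*41 = (395/18)*41 = 16195/18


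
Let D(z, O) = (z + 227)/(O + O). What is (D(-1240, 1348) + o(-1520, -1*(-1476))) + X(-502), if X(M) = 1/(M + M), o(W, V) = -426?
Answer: -288527433/676696 ≈ -426.38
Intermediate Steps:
D(z, O) = (227 + z)/(2*O) (D(z, O) = (227 + z)/((2*O)) = (227 + z)*(1/(2*O)) = (227 + z)/(2*O))
X(M) = 1/(2*M)
(D(-1240, 1348) + o(-1520, -1*(-1476))) + X(-502) = ((½)*(227 - 1240)/1348 - 426) + (½)/(-502) = ((½)*(1/1348)*(-1013) - 426) + (½)*(-1/502) = (-1013/2696 - 426) - 1/1004 = -1149509/2696 - 1/1004 = -288527433/676696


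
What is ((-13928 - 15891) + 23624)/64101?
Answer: -2065/21367 ≈ -0.096644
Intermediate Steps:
((-13928 - 15891) + 23624)/64101 = (-29819 + 23624)*(1/64101) = -6195*1/64101 = -2065/21367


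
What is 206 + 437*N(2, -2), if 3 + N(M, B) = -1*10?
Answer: -5475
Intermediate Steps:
N(M, B) = -13 (N(M, B) = -3 - 1*10 = -3 - 10 = -13)
206 + 437*N(2, -2) = 206 + 437*(-13) = 206 - 5681 = -5475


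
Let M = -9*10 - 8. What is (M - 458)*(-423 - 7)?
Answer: 239080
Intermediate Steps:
M = -98 (M = -90 - 8 = -98)
(M - 458)*(-423 - 7) = (-98 - 458)*(-423 - 7) = -556*(-430) = 239080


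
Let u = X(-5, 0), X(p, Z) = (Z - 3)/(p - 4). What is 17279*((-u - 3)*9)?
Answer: -518370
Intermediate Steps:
X(p, Z) = (-3 + Z)/(-4 + p)
u = 1/3 (u = (-3 + 0)/(-4 - 5) = -3/(-9) = -1/9*(-3) = 1/3 ≈ 0.33333)
17279*((-u - 3)*9) = 17279*((-1*1/3 - 3)*9) = 17279*((-1/3 - 3)*9) = 17279*(-10/3*9) = 17279*(-30) = -518370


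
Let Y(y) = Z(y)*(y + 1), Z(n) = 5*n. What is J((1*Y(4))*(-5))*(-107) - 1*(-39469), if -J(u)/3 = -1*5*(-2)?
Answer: 42679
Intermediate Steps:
Y(y) = 5*y*(1 + y) (Y(y) = (5*y)*(y + 1) = (5*y)*(1 + y) = 5*y*(1 + y))
J(u) = -30 (J(u) = -3*(-1*5)*(-2) = -(-15)*(-2) = -3*10 = -30)
J((1*Y(4))*(-5))*(-107) - 1*(-39469) = -30*(-107) - 1*(-39469) = 3210 + 39469 = 42679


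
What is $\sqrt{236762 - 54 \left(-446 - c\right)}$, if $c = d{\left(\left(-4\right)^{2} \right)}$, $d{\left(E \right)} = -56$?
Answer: $\sqrt{257822} \approx 507.76$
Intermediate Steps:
$c = -56$
$\sqrt{236762 - 54 \left(-446 - c\right)} = \sqrt{236762 - 54 \left(-446 - -56\right)} = \sqrt{236762 - 54 \left(-446 + 56\right)} = \sqrt{236762 - -21060} = \sqrt{236762 + 21060} = \sqrt{257822}$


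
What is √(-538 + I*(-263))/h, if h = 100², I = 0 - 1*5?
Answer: √777/10000 ≈ 0.0027875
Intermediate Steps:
I = -5 (I = 0 - 5 = -5)
h = 10000
√(-538 + I*(-263))/h = √(-538 - 5*(-263))/10000 = √(-538 + 1315)*(1/10000) = √777*(1/10000) = √777/10000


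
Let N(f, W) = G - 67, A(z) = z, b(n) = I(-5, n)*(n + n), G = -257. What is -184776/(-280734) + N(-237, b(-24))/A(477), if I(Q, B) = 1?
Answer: -52216/2479817 ≈ -0.021056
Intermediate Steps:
b(n) = 2*n (b(n) = 1*(n + n) = 1*(2*n) = 2*n)
N(f, W) = -324 (N(f, W) = -257 - 67 = -324)
-184776/(-280734) + N(-237, b(-24))/A(477) = -184776/(-280734) - 324/477 = -184776*(-1/280734) - 324*1/477 = 30796/46789 - 36/53 = -52216/2479817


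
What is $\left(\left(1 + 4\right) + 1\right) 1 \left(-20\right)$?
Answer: $-120$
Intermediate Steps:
$\left(\left(1 + 4\right) + 1\right) 1 \left(-20\right) = \left(5 + 1\right) 1 \left(-20\right) = 6 \cdot 1 \left(-20\right) = 6 \left(-20\right) = -120$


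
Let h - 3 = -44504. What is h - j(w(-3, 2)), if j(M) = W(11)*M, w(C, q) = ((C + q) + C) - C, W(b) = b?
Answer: -44490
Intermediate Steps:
h = -44501 (h = 3 - 44504 = -44501)
w(C, q) = C + q (w(C, q) = (q + 2*C) - C = C + q)
j(M) = 11*M
h - j(w(-3, 2)) = -44501 - 11*(-3 + 2) = -44501 - 11*(-1) = -44501 - 1*(-11) = -44501 + 11 = -44490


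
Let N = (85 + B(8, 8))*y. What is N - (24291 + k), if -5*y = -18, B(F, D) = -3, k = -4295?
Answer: -98504/5 ≈ -19701.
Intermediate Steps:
y = 18/5 (y = -1/5*(-18) = 18/5 ≈ 3.6000)
N = 1476/5 (N = (85 - 3)*(18/5) = 82*(18/5) = 1476/5 ≈ 295.20)
N - (24291 + k) = 1476/5 - (24291 - 4295) = 1476/5 - 1*19996 = 1476/5 - 19996 = -98504/5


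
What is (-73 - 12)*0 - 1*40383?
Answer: -40383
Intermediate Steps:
(-73 - 12)*0 - 1*40383 = -85*0 - 40383 = 0 - 40383 = -40383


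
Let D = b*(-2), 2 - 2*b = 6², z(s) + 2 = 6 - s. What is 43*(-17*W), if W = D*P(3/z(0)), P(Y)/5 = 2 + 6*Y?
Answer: -807755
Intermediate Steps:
z(s) = 4 - s (z(s) = -2 + (6 - s) = 4 - s)
b = -17 (b = 1 - ½*6² = 1 - ½*36 = 1 - 18 = -17)
P(Y) = 10 + 30*Y (P(Y) = 5*(2 + 6*Y) = 10 + 30*Y)
D = 34 (D = -17*(-2) = 34)
W = 1105 (W = 34*(10 + 30*(3/(4 - 1*0))) = 34*(10 + 30*(3/(4 + 0))) = 34*(10 + 30*(3/4)) = 34*(10 + 30*(3*(¼))) = 34*(10 + 30*(¾)) = 34*(10 + 45/2) = 34*(65/2) = 1105)
43*(-17*W) = 43*(-17*1105) = 43*(-18785) = -807755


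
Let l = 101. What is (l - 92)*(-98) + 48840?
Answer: 47958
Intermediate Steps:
(l - 92)*(-98) + 48840 = (101 - 92)*(-98) + 48840 = 9*(-98) + 48840 = -882 + 48840 = 47958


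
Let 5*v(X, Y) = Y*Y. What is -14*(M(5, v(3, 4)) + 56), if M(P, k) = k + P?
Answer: -4494/5 ≈ -898.80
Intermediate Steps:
v(X, Y) = Y**2/5 (v(X, Y) = (Y*Y)/5 = Y**2/5)
M(P, k) = P + k
-14*(M(5, v(3, 4)) + 56) = -14*((5 + (1/5)*4**2) + 56) = -14*((5 + (1/5)*16) + 56) = -14*((5 + 16/5) + 56) = -14*(41/5 + 56) = -14*321/5 = -4494/5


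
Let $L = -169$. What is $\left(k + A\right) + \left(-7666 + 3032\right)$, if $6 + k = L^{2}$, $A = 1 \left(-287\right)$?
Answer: $23634$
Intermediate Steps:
$A = -287$
$k = 28555$ ($k = -6 + \left(-169\right)^{2} = -6 + 28561 = 28555$)
$\left(k + A\right) + \left(-7666 + 3032\right) = \left(28555 - 287\right) + \left(-7666 + 3032\right) = 28268 - 4634 = 23634$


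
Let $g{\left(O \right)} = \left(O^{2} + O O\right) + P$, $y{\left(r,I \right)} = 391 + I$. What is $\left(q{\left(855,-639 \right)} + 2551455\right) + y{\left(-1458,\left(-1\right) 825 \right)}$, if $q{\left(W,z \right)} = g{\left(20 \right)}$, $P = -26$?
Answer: $2551795$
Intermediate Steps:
$g{\left(O \right)} = -26 + 2 O^{2}$ ($g{\left(O \right)} = \left(O^{2} + O O\right) - 26 = \left(O^{2} + O^{2}\right) - 26 = 2 O^{2} - 26 = -26 + 2 O^{2}$)
$q{\left(W,z \right)} = 774$ ($q{\left(W,z \right)} = -26 + 2 \cdot 20^{2} = -26 + 2 \cdot 400 = -26 + 800 = 774$)
$\left(q{\left(855,-639 \right)} + 2551455\right) + y{\left(-1458,\left(-1\right) 825 \right)} = \left(774 + 2551455\right) + \left(391 - 825\right) = 2552229 + \left(391 - 825\right) = 2552229 - 434 = 2551795$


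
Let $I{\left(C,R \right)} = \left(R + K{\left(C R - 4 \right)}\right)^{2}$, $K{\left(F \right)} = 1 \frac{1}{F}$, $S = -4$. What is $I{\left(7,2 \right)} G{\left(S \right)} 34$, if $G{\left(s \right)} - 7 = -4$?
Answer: $\frac{22491}{50} \approx 449.82$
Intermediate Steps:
$G{\left(s \right)} = 3$ ($G{\left(s \right)} = 7 - 4 = 3$)
$K{\left(F \right)} = \frac{1}{F}$
$I{\left(C,R \right)} = \left(R + \frac{1}{-4 + C R}\right)^{2}$ ($I{\left(C,R \right)} = \left(R + \frac{1}{C R - 4}\right)^{2} = \left(R + \frac{1}{-4 + C R}\right)^{2}$)
$I{\left(7,2 \right)} G{\left(S \right)} 34 = \left(2 + \frac{1}{-4 + 7 \cdot 2}\right)^{2} \cdot 3 \cdot 34 = \left(2 + \frac{1}{-4 + 14}\right)^{2} \cdot 3 \cdot 34 = \left(2 + \frac{1}{10}\right)^{2} \cdot 3 \cdot 34 = \left(\frac{21}{10}\right)^{2} \cdot 3 \cdot 34 = \frac{441}{100} \cdot 3 \cdot 34 = \frac{1323}{100} \cdot 34 = \frac{22491}{50}$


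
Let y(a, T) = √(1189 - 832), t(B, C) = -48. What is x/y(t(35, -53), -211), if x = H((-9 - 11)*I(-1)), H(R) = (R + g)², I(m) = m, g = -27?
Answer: 7*√357/51 ≈ 2.5934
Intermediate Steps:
H(R) = (-27 + R)² (H(R) = (R - 27)² = (-27 + R)²)
x = 49 (x = (-27 + (-9 - 11)*(-1))² = (-27 - 20*(-1))² = (-27 + 20)² = (-7)² = 49)
y(a, T) = √357
x/y(t(35, -53), -211) = 49/(√357) = 49*(√357/357) = 7*√357/51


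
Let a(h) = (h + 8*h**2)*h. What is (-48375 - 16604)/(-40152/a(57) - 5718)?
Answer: 32160121449/2830028842 ≈ 11.364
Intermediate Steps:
a(h) = h*(h + 8*h**2)
(-48375 - 16604)/(-40152/a(57) - 5718) = (-48375 - 16604)/(-40152*1/(3249*(1 + 8*57)) - 5718) = -64979/(-40152*1/(3249*(1 + 456)) - 5718) = -64979/(-40152/(3249*457) - 5718) = -64979/(-40152/1484793 - 5718) = -64979/(-40152*1/1484793 - 5718) = -64979/(-13384/494931 - 5718) = -64979/(-2830028842/494931) = -64979*(-494931/2830028842) = 32160121449/2830028842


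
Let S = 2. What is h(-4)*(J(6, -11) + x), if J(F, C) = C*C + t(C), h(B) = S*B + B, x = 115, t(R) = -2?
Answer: -2808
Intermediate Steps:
h(B) = 3*B (h(B) = 2*B + B = 3*B)
J(F, C) = -2 + C² (J(F, C) = C*C - 2 = C² - 2 = -2 + C²)
h(-4)*(J(6, -11) + x) = (3*(-4))*((-2 + (-11)²) + 115) = -12*((-2 + 121) + 115) = -12*(119 + 115) = -12*234 = -2808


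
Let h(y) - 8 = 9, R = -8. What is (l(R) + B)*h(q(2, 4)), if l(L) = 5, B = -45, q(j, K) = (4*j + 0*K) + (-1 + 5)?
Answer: -680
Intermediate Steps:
q(j, K) = 4 + 4*j (q(j, K) = (4*j + 0) + 4 = 4*j + 4 = 4 + 4*j)
h(y) = 17 (h(y) = 8 + 9 = 17)
(l(R) + B)*h(q(2, 4)) = (5 - 45)*17 = -40*17 = -680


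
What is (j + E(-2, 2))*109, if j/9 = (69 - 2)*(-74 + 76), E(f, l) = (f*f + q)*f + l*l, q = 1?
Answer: 130800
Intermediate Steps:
E(f, l) = l**2 + f*(1 + f**2) (E(f, l) = (f*f + 1)*f + l*l = (f**2 + 1)*f + l**2 = (1 + f**2)*f + l**2 = f*(1 + f**2) + l**2 = l**2 + f*(1 + f**2))
j = 1206 (j = 9*((69 - 2)*(-74 + 76)) = 9*(67*2) = 9*134 = 1206)
(j + E(-2, 2))*109 = (1206 + (-2 + (-2)**3 + 2**2))*109 = (1206 + (-2 - 8 + 4))*109 = (1206 - 6)*109 = 1200*109 = 130800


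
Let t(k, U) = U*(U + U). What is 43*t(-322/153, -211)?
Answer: 3828806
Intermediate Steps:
t(k, U) = 2*U² (t(k, U) = U*(2*U) = 2*U²)
43*t(-322/153, -211) = 43*(2*(-211)²) = 43*(2*44521) = 43*89042 = 3828806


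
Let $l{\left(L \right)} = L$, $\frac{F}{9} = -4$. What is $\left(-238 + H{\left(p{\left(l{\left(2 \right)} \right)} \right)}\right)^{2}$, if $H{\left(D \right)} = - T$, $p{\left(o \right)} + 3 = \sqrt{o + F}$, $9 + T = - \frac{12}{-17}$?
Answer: $\frac{15249025}{289} \approx 52765.0$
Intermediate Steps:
$F = -36$ ($F = 9 \left(-4\right) = -36$)
$T = - \frac{141}{17}$ ($T = -9 - \frac{12}{-17} = -9 - - \frac{12}{17} = -9 + \frac{12}{17} = - \frac{141}{17} \approx -8.2941$)
$p{\left(o \right)} = -3 + \sqrt{-36 + o}$ ($p{\left(o \right)} = -3 + \sqrt{o - 36} = -3 + \sqrt{-36 + o}$)
$H{\left(D \right)} = \frac{141}{17}$ ($H{\left(D \right)} = \left(-1\right) \left(- \frac{141}{17}\right) = \frac{141}{17}$)
$\left(-238 + H{\left(p{\left(l{\left(2 \right)} \right)} \right)}\right)^{2} = \left(-238 + \frac{141}{17}\right)^{2} = \left(- \frac{3905}{17}\right)^{2} = \frac{15249025}{289}$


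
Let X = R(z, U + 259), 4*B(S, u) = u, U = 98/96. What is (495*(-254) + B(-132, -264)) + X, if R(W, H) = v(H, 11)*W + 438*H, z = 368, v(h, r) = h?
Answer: 2010739/24 ≈ 83781.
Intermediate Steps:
U = 49/48 (U = 98*(1/96) = 49/48 ≈ 1.0208)
B(S, u) = u/4
R(W, H) = 438*H + H*W (R(W, H) = H*W + 438*H = 438*H + H*W)
X = 5029843/24 (X = (49/48 + 259)*(438 + 368) = (12481/48)*806 = 5029843/24 ≈ 2.0958e+5)
(495*(-254) + B(-132, -264)) + X = (495*(-254) + (¼)*(-264)) + 5029843/24 = (-125730 - 66) + 5029843/24 = -125796 + 5029843/24 = 2010739/24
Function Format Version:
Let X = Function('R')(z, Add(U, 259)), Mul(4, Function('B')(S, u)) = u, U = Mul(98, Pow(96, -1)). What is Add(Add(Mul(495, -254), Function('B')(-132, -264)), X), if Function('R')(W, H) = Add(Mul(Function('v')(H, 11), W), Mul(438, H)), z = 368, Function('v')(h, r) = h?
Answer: Rational(2010739, 24) ≈ 83781.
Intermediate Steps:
U = Rational(49, 48) (U = Mul(98, Rational(1, 96)) = Rational(49, 48) ≈ 1.0208)
Function('B')(S, u) = Mul(Rational(1, 4), u)
Function('R')(W, H) = Add(Mul(438, H), Mul(H, W)) (Function('R')(W, H) = Add(Mul(H, W), Mul(438, H)) = Add(Mul(438, H), Mul(H, W)))
X = Rational(5029843, 24) (X = Mul(Add(Rational(49, 48), 259), Add(438, 368)) = Mul(Rational(12481, 48), 806) = Rational(5029843, 24) ≈ 2.0958e+5)
Add(Add(Mul(495, -254), Function('B')(-132, -264)), X) = Add(Add(Mul(495, -254), Mul(Rational(1, 4), -264)), Rational(5029843, 24)) = Add(Add(-125730, -66), Rational(5029843, 24)) = Add(-125796, Rational(5029843, 24)) = Rational(2010739, 24)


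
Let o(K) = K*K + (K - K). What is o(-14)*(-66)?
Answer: -12936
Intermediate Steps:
o(K) = K² (o(K) = K² + 0 = K²)
o(-14)*(-66) = (-14)²*(-66) = 196*(-66) = -12936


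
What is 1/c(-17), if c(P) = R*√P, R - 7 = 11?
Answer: -I*√17/306 ≈ -0.013474*I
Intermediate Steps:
R = 18 (R = 7 + 11 = 18)
c(P) = 18*√P
1/c(-17) = 1/(18*√(-17)) = 1/(18*(I*√17)) = 1/(18*I*√17) = -I*√17/306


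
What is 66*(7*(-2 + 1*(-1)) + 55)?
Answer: 2244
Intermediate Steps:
66*(7*(-2 + 1*(-1)) + 55) = 66*(7*(-2 - 1) + 55) = 66*(7*(-3) + 55) = 66*(-21 + 55) = 66*34 = 2244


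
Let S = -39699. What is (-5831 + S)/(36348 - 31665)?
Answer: -45530/4683 ≈ -9.7224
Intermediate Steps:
(-5831 + S)/(36348 - 31665) = (-5831 - 39699)/(36348 - 31665) = -45530/4683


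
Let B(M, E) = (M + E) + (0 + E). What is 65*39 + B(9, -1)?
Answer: 2542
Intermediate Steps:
B(M, E) = M + 2*E (B(M, E) = (E + M) + E = M + 2*E)
65*39 + B(9, -1) = 65*39 + (9 + 2*(-1)) = 2535 + (9 - 2) = 2535 + 7 = 2542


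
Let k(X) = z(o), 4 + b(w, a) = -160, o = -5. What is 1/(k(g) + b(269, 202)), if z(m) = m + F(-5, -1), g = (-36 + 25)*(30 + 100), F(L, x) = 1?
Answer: -1/168 ≈ -0.0059524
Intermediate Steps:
b(w, a) = -164 (b(w, a) = -4 - 160 = -164)
g = -1430 (g = -11*130 = -1430)
z(m) = 1 + m (z(m) = m + 1 = 1 + m)
k(X) = -4 (k(X) = 1 - 5 = -4)
1/(k(g) + b(269, 202)) = 1/(-4 - 164) = 1/(-168) = -1/168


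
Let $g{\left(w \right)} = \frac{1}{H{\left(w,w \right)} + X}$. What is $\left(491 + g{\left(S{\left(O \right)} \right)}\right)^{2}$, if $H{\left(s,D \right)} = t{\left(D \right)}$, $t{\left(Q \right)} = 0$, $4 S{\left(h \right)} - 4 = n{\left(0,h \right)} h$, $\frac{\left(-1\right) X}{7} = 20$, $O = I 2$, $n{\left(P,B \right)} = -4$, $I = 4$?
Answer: $\frac{4725050121}{19600} \approx 2.4107 \cdot 10^{5}$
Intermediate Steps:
$O = 8$ ($O = 4 \cdot 2 = 8$)
$X = -140$ ($X = \left(-7\right) 20 = -140$)
$S{\left(h \right)} = 1 - h$ ($S{\left(h \right)} = 1 + \frac{\left(-4\right) h}{4} = 1 - h$)
$H{\left(s,D \right)} = 0$
$g{\left(w \right)} = - \frac{1}{140}$ ($g{\left(w \right)} = \frac{1}{0 - 140} = \frac{1}{-140} = - \frac{1}{140}$)
$\left(491 + g{\left(S{\left(O \right)} \right)}\right)^{2} = \left(491 - \frac{1}{140}\right)^{2} = \left(\frac{68739}{140}\right)^{2} = \frac{4725050121}{19600}$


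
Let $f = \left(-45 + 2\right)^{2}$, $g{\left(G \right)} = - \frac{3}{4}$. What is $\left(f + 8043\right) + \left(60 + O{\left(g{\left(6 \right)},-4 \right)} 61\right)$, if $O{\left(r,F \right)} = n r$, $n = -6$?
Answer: $\frac{20453}{2} \approx 10227.0$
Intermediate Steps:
$g{\left(G \right)} = - \frac{3}{4}$ ($g{\left(G \right)} = \left(-3\right) \frac{1}{4} = - \frac{3}{4}$)
$f = 1849$ ($f = \left(-43\right)^{2} = 1849$)
$O{\left(r,F \right)} = - 6 r$
$\left(f + 8043\right) + \left(60 + O{\left(g{\left(6 \right)},-4 \right)} 61\right) = \left(1849 + 8043\right) + \left(60 + \left(-6\right) \left(- \frac{3}{4}\right) 61\right) = 9892 + \left(60 + \frac{9}{2} \cdot 61\right) = 9892 + \left(60 + \frac{549}{2}\right) = 9892 + \frac{669}{2} = \frac{20453}{2}$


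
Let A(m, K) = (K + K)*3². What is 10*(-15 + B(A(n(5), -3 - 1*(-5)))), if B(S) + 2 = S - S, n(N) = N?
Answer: -170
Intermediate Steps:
A(m, K) = 18*K (A(m, K) = (2*K)*9 = 18*K)
B(S) = -2 (B(S) = -2 + (S - S) = -2 + 0 = -2)
10*(-15 + B(A(n(5), -3 - 1*(-5)))) = 10*(-15 - 2) = 10*(-17) = -170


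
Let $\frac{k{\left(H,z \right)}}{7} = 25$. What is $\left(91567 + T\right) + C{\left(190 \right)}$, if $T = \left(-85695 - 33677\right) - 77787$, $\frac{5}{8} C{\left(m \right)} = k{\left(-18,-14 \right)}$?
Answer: $-105312$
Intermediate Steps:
$k{\left(H,z \right)} = 175$ ($k{\left(H,z \right)} = 7 \cdot 25 = 175$)
$C{\left(m \right)} = 280$ ($C{\left(m \right)} = \frac{8}{5} \cdot 175 = 280$)
$T = -197159$ ($T = -119372 - 77787 = -197159$)
$\left(91567 + T\right) + C{\left(190 \right)} = \left(91567 - 197159\right) + 280 = -105592 + 280 = -105312$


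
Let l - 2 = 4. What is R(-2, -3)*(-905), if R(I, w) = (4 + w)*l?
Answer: -5430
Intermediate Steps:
l = 6 (l = 2 + 4 = 6)
R(I, w) = 24 + 6*w (R(I, w) = (4 + w)*6 = 24 + 6*w)
R(-2, -3)*(-905) = (24 + 6*(-3))*(-905) = (24 - 18)*(-905) = 6*(-905) = -5430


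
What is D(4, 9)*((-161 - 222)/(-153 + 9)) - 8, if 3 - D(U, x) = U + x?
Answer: -2491/72 ≈ -34.597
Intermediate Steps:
D(U, x) = 3 - U - x (D(U, x) = 3 - (U + x) = 3 + (-U - x) = 3 - U - x)
D(4, 9)*((-161 - 222)/(-153 + 9)) - 8 = (3 - 1*4 - 1*9)*((-161 - 222)/(-153 + 9)) - 8 = (3 - 4 - 9)*(-383/(-144)) - 8 = -(-3830)*(-1)/144 - 8 = -10*383/144 - 8 = -1915/72 - 8 = -2491/72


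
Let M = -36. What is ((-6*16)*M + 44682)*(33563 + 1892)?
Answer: 1706732790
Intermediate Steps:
((-6*16)*M + 44682)*(33563 + 1892) = (-6*16*(-36) + 44682)*(33563 + 1892) = (-96*(-36) + 44682)*35455 = (3456 + 44682)*35455 = 48138*35455 = 1706732790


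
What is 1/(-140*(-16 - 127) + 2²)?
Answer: 1/20024 ≈ 4.9940e-5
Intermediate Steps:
1/(-140*(-16 - 127) + 2²) = 1/(-140*(-143) + 4) = 1/(20020 + 4) = 1/20024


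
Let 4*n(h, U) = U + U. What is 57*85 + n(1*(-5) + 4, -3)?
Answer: 9687/2 ≈ 4843.5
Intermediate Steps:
n(h, U) = U/2 (n(h, U) = (U + U)/4 = (2*U)/4 = U/2)
57*85 + n(1*(-5) + 4, -3) = 57*85 + (1/2)*(-3) = 4845 - 3/2 = 9687/2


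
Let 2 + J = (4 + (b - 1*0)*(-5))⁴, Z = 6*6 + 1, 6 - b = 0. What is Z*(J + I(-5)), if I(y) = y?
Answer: 16907853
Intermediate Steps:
b = 6 (b = 6 - 1*0 = 6 + 0 = 6)
Z = 37 (Z = 36 + 1 = 37)
J = 456974 (J = -2 + (4 + (6 - 1*0)*(-5))⁴ = -2 + (4 + (6 + 0)*(-5))⁴ = -2 + (4 + 6*(-5))⁴ = -2 + (4 - 30)⁴ = -2 + (-26)⁴ = -2 + 456976 = 456974)
Z*(J + I(-5)) = 37*(456974 - 5) = 37*456969 = 16907853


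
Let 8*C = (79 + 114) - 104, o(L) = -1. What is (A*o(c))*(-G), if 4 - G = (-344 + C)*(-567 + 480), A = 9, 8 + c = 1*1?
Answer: -2084841/8 ≈ -2.6061e+5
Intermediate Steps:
c = -7 (c = -8 + 1*1 = -8 + 1 = -7)
C = 89/8 (C = ((79 + 114) - 104)/8 = (193 - 104)/8 = (⅛)*89 = 89/8 ≈ 11.125)
G = -231649/8 (G = 4 - (-344 + 89/8)*(-567 + 480) = 4 - (-2663)*(-87)/8 = 4 - 1*231681/8 = 4 - 231681/8 = -231649/8 ≈ -28956.)
(A*o(c))*(-G) = (9*(-1))*(-1*(-231649/8)) = -9*231649/8 = -2084841/8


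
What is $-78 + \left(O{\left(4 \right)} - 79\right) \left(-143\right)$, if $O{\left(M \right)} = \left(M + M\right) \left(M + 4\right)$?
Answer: $2067$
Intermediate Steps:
$O{\left(M \right)} = 2 M \left(4 + M\right)$
$-78 + \left(O{\left(4 \right)} - 79\right) \left(-143\right) = -78 + \left(2 \cdot 4 \left(4 + 4\right) - 79\right) \left(-143\right) = -78 + \left(2 \cdot 4 \cdot 8 - 79\right) \left(-143\right) = -78 + \left(64 - 79\right) \left(-143\right) = -78 - -2145 = -78 + 2145 = 2067$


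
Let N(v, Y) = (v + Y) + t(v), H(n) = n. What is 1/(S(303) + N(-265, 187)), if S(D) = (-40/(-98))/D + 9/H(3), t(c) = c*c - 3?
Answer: 14847/1041472529 ≈ 1.4256e-5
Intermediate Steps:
t(c) = -3 + c² (t(c) = c² - 3 = -3 + c²)
N(v, Y) = -3 + Y + v + v² (N(v, Y) = (v + Y) + (-3 + v²) = (Y + v) + (-3 + v²) = -3 + Y + v + v²)
S(D) = 3 + 20/(49*D) (S(D) = (-40/(-98))/D + 9/3 = (-40*(-1/98))/D + 9*(⅓) = 20/(49*D) + 3 = 3 + 20/(49*D))
1/(S(303) + N(-265, 187)) = 1/((3 + (20/49)/303) + (-3 + 187 - 265 + (-265)²)) = 1/((3 + (20/49)*(1/303)) + (-3 + 187 - 265 + 70225)) = 1/((3 + 20/14847) + 70144) = 1/(44561/14847 + 70144) = 1/(1041472529/14847) = 14847/1041472529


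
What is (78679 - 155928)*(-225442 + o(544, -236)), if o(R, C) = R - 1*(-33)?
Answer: 17370596385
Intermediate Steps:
o(R, C) = 33 + R (o(R, C) = R + 33 = 33 + R)
(78679 - 155928)*(-225442 + o(544, -236)) = (78679 - 155928)*(-225442 + (33 + 544)) = -77249*(-225442 + 577) = -77249*(-224865) = 17370596385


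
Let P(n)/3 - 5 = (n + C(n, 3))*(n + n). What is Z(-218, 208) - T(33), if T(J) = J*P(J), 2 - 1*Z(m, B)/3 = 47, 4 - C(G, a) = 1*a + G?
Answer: -7164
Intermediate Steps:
C(G, a) = 4 - G - a (C(G, a) = 4 - (1*a + G) = 4 - (a + G) = 4 - (G + a) = 4 + (-G - a) = 4 - G - a)
Z(m, B) = -135 (Z(m, B) = 6 - 3*47 = 6 - 141 = -135)
P(n) = 15 + 6*n (P(n) = 15 + 3*((n + (4 - n - 1*3))*(n + n)) = 15 + 3*((n + (4 - n - 3))*(2*n)) = 15 + 3*((n + (1 - n))*(2*n)) = 15 + 3*(1*(2*n)) = 15 + 3*(2*n) = 15 + 6*n)
T(J) = J*(15 + 6*J)
Z(-218, 208) - T(33) = -135 - 3*33*(5 + 2*33) = -135 - 3*33*(5 + 66) = -135 - 3*33*71 = -135 - 1*7029 = -135 - 7029 = -7164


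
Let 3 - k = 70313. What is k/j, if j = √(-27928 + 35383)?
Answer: -14062*√7455/1491 ≈ -814.32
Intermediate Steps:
j = √7455 ≈ 86.342
k = -70310 (k = 3 - 1*70313 = 3 - 70313 = -70310)
k/j = -70310*√7455/7455 = -14062*√7455/1491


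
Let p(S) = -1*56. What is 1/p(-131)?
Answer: -1/56 ≈ -0.017857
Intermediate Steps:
p(S) = -56
1/p(-131) = 1/(-56) = -1/56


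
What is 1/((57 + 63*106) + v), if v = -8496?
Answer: -1/1761 ≈ -0.00056786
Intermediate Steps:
1/((57 + 63*106) + v) = 1/((57 + 63*106) - 8496) = 1/((57 + 6678) - 8496) = 1/(6735 - 8496) = 1/(-1761) = -1/1761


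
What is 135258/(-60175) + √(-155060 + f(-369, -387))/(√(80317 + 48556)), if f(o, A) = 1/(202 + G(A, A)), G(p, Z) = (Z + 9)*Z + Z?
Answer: -135258/60175 + I*√426548181813648809207/18828474173 ≈ -2.2477 + 1.0969*I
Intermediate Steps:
G(p, Z) = Z + Z*(9 + Z) (G(p, Z) = (9 + Z)*Z + Z = Z*(9 + Z) + Z = Z + Z*(9 + Z))
f(o, A) = 1/(202 + A*(10 + A))
135258/(-60175) + √(-155060 + f(-369, -387))/(√(80317 + 48556)) = 135258/(-60175) + √(-155060 + 1/(202 - 387*(10 - 387)))/(√(80317 + 48556)) = 135258*(-1/60175) + √(-155060 + 1/(202 - 387*(-377)))/(√128873) = -135258/60175 + √(-155060 + 1/(202 + 145899))*(√128873/128873) = -135258/60175 + √(-155060 + 1/146101)*(√128873/128873) = -135258/60175 + √(-22654421059/146101)*(√128873/128873) = -135258/60175 + (I*√3309833571140959/146101)*(√128873/128873) = -135258/60175 + I*√426548181813648809207/18828474173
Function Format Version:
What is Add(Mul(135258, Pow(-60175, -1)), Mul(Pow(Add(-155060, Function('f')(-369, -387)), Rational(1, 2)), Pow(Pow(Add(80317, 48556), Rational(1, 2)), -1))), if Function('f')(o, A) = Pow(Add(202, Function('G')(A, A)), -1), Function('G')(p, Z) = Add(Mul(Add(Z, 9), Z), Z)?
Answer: Add(Rational(-135258, 60175), Mul(Rational(1, 18828474173), I, Pow(426548181813648809207, Rational(1, 2)))) ≈ Add(-2.2477, Mul(1.0969, I))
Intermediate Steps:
Function('G')(p, Z) = Add(Z, Mul(Z, Add(9, Z))) (Function('G')(p, Z) = Add(Mul(Add(9, Z), Z), Z) = Add(Mul(Z, Add(9, Z)), Z) = Add(Z, Mul(Z, Add(9, Z))))
Function('f')(o, A) = Pow(Add(202, Mul(A, Add(10, A))), -1)
Add(Mul(135258, Pow(-60175, -1)), Mul(Pow(Add(-155060, Function('f')(-369, -387)), Rational(1, 2)), Pow(Pow(Add(80317, 48556), Rational(1, 2)), -1))) = Add(Mul(135258, Pow(-60175, -1)), Mul(Pow(Add(-155060, Pow(Add(202, Mul(-387, Add(10, -387))), -1)), Rational(1, 2)), Pow(Pow(Add(80317, 48556), Rational(1, 2)), -1))) = Add(Mul(135258, Rational(-1, 60175)), Mul(Pow(Add(-155060, Pow(Add(202, Mul(-387, -377)), -1)), Rational(1, 2)), Pow(Pow(128873, Rational(1, 2)), -1))) = Add(Rational(-135258, 60175), Mul(Pow(Add(-155060, Pow(Add(202, 145899), -1)), Rational(1, 2)), Mul(Rational(1, 128873), Pow(128873, Rational(1, 2))))) = Add(Rational(-135258, 60175), Mul(Pow(Add(-155060, Pow(146101, -1)), Rational(1, 2)), Mul(Rational(1, 128873), Pow(128873, Rational(1, 2))))) = Add(Rational(-135258, 60175), Mul(Pow(Add(-155060, Rational(1, 146101)), Rational(1, 2)), Mul(Rational(1, 128873), Pow(128873, Rational(1, 2))))) = Add(Rational(-135258, 60175), Mul(Pow(Rational(-22654421059, 146101), Rational(1, 2)), Mul(Rational(1, 128873), Pow(128873, Rational(1, 2))))) = Add(Rational(-135258, 60175), Mul(Mul(Rational(1, 146101), I, Pow(3309833571140959, Rational(1, 2))), Mul(Rational(1, 128873), Pow(128873, Rational(1, 2))))) = Add(Rational(-135258, 60175), Mul(Rational(1, 18828474173), I, Pow(426548181813648809207, Rational(1, 2))))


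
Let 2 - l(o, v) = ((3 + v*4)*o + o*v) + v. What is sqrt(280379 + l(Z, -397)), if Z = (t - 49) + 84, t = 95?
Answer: sqrt(538438) ≈ 733.78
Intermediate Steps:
Z = 130 (Z = (95 - 49) + 84 = 46 + 84 = 130)
l(o, v) = 2 - v - o*v - o*(3 + 4*v) (l(o, v) = 2 - (((3 + v*4)*o + o*v) + v) = 2 - (((3 + 4*v)*o + o*v) + v) = 2 - ((o*(3 + 4*v) + o*v) + v) = 2 - ((o*v + o*(3 + 4*v)) + v) = 2 - (v + o*v + o*(3 + 4*v)) = 2 + (-v - o*v - o*(3 + 4*v)) = 2 - v - o*v - o*(3 + 4*v))
sqrt(280379 + l(Z, -397)) = sqrt(280379 + (2 - 1*(-397) - 3*130 - 5*130*(-397))) = sqrt(280379 + (2 + 397 - 390 + 258050)) = sqrt(280379 + 258059) = sqrt(538438)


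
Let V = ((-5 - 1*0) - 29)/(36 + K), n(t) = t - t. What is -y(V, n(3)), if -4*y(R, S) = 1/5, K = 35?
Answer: 1/20 ≈ 0.050000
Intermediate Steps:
n(t) = 0
V = -34/71 (V = ((-5 - 1*0) - 29)/(36 + 35) = ((-5 + 0) - 29)/71 = (-5 - 29)*(1/71) = -34*1/71 = -34/71 ≈ -0.47887)
y(R, S) = -1/20 (y(R, S) = -¼/5 = -¼*⅕ = -1/20)
-y(V, n(3)) = -1*(-1/20) = 1/20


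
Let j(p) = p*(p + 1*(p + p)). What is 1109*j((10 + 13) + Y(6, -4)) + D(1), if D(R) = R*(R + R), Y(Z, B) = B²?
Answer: 5060369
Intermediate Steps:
D(R) = 2*R² (D(R) = R*(2*R) = 2*R²)
j(p) = 3*p² (j(p) = p*(p + 1*(2*p)) = p*(p + 2*p) = p*(3*p) = 3*p²)
1109*j((10 + 13) + Y(6, -4)) + D(1) = 1109*(3*((10 + 13) + (-4)²)²) + 2*1² = 1109*(3*(23 + 16)²) + 2*1 = 1109*(3*39²) + 2 = 1109*(3*1521) + 2 = 1109*4563 + 2 = 5060367 + 2 = 5060369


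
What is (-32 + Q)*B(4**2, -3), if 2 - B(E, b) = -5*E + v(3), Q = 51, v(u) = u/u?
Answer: 1539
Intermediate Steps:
v(u) = 1
B(E, b) = 1 + 5*E (B(E, b) = 2 - (-5*E + 1) = 2 - (1 - 5*E) = 2 + (-1 + 5*E) = 1 + 5*E)
(-32 + Q)*B(4**2, -3) = (-32 + 51)*(1 + 5*4**2) = 19*(1 + 5*16) = 19*(1 + 80) = 19*81 = 1539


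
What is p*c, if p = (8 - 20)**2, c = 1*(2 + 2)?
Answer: 576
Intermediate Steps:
c = 4 (c = 1*4 = 4)
p = 144 (p = (-12)**2 = 144)
p*c = 144*4 = 576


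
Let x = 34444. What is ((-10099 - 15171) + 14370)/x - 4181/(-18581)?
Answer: -134226/1467899 ≈ -0.091441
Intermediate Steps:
((-10099 - 15171) + 14370)/x - 4181/(-18581) = ((-10099 - 15171) + 14370)/34444 - 4181/(-18581) = (-25270 + 14370)*(1/34444) - 4181*(-1/18581) = -10900*1/34444 + 4181/18581 = -25/79 + 4181/18581 = -134226/1467899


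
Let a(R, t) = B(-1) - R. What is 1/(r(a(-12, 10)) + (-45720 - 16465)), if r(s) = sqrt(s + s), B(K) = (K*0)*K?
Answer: -62185/3866974201 - 2*sqrt(6)/3866974201 ≈ -1.6082e-5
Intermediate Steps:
B(K) = 0 (B(K) = 0*K = 0)
a(R, t) = -R (a(R, t) = 0 - R = -R)
r(s) = sqrt(2)*sqrt(s) (r(s) = sqrt(2*s) = sqrt(2)*sqrt(s))
1/(r(a(-12, 10)) + (-45720 - 16465)) = 1/(sqrt(2)*sqrt(-1*(-12)) + (-45720 - 16465)) = 1/(sqrt(2)*sqrt(12) - 62185) = 1/(sqrt(2)*(2*sqrt(3)) - 62185) = 1/(2*sqrt(6) - 62185) = 1/(-62185 + 2*sqrt(6))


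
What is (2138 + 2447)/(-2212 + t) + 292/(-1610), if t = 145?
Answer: -3992707/1663935 ≈ -2.3996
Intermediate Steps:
(2138 + 2447)/(-2212 + t) + 292/(-1610) = (2138 + 2447)/(-2212 + 145) + 292/(-1610) = 4585/(-2067) + 292*(-1/1610) = 4585*(-1/2067) - 146/805 = -4585/2067 - 146/805 = -3992707/1663935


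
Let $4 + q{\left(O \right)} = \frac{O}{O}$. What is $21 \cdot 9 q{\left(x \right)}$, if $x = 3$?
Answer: $-567$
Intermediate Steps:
$q{\left(O \right)} = -3$ ($q{\left(O \right)} = -4 + \frac{O}{O} = -4 + 1 = -3$)
$21 \cdot 9 q{\left(x \right)} = 21 \cdot 9 \left(-3\right) = 189 \left(-3\right) = -567$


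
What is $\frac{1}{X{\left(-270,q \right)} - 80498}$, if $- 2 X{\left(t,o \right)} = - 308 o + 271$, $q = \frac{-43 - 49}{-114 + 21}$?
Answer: $- \frac{186}{14969495} \approx -1.2425 \cdot 10^{-5}$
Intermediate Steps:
$q = \frac{92}{93}$ ($q = - \frac{92}{-93} = \left(-92\right) \left(- \frac{1}{93}\right) = \frac{92}{93} \approx 0.98925$)
$X{\left(t,o \right)} = - \frac{271}{2} + 154 o$ ($X{\left(t,o \right)} = - \frac{- 308 o + 271}{2} = - \frac{271 - 308 o}{2} = - \frac{271}{2} + 154 o$)
$\frac{1}{X{\left(-270,q \right)} - 80498} = \frac{1}{\left(- \frac{271}{2} + 154 \cdot \frac{92}{93}\right) - 80498} = \frac{1}{\left(- \frac{271}{2} + \frac{14168}{93}\right) - 80498} = \frac{1}{\frac{3133}{186} - 80498} = \frac{1}{- \frac{14969495}{186}} = - \frac{186}{14969495}$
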